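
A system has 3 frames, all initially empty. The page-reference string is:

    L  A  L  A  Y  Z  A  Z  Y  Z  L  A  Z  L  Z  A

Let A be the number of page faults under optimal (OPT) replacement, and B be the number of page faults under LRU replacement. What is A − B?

-1

Under OPT: F F . . F F . . . . F . . . . . → 5 faults.
Under LRU: F F . . F F . . . . F F . . . . → 6 faults.
A − B = 5 − 6 = -1.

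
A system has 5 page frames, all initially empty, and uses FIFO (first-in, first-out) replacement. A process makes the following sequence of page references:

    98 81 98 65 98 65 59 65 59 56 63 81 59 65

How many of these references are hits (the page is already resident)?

8

98 → fault, frames (98)
81 → fault, frames (98 81)
98 → hit
65 → fault, frames (98 81 65)
98 → hit
65 → hit
59 → fault, frames (98 81 65 59)
65 → hit
59 → hit
56 → fault, frames (98 81 65 59 56)
63 → fault, evict 98, frames (81 65 59 56 63)
81 → hit
59 → hit
65 → hit
Hits: 8.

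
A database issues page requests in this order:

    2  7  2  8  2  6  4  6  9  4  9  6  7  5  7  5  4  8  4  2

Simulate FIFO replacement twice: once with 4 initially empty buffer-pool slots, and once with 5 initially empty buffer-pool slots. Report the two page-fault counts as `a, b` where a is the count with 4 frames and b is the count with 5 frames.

4 frames: F F . F . F F . F . . . F F . . . F F F → 11 faults.
5 frames: F F . F . F F . F . . . . F F . . F . F → 10 faults.
10 < 11: adding a frame reduced faults, as is typical.

11, 10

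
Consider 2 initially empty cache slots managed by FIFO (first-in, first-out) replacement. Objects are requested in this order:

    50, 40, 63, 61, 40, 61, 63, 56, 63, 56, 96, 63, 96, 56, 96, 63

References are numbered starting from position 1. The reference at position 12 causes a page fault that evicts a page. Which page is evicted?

56

pos 1: 50: miss, frames (50)
pos 2: 40: miss, frames (50 40)
pos 3: 63: miss, evict 50, frames (40 63)
pos 4: 61: miss, evict 40, frames (63 61)
pos 5: 40: miss, evict 63, frames (61 40)
pos 6: 61: hit
pos 7: 63: miss, evict 61, frames (40 63)
pos 8: 56: miss, evict 40, frames (63 56)
pos 9: 63: hit
pos 10: 56: hit
pos 11: 96: miss, evict 63, frames (56 96)
pos 12: 63: miss, evict 56, frames (96 63)
At position 12, page 56 is evicted.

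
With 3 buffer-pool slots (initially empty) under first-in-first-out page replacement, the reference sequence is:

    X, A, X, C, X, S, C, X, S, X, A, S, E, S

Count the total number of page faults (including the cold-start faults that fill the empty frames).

8

X -> miss, frames {X}
A -> miss, frames {X,A}
X -> hit
C -> miss, frames {X,A,C}
X -> hit
S -> miss, evict X, frames {A,C,S}
C -> hit
X -> miss, evict A, frames {C,S,X}
S -> hit
X -> hit
A -> miss, evict C, frames {S,X,A}
S -> hit
E -> miss, evict S, frames {X,A,E}
S -> miss, evict X, frames {A,E,S}
Page faults: 8.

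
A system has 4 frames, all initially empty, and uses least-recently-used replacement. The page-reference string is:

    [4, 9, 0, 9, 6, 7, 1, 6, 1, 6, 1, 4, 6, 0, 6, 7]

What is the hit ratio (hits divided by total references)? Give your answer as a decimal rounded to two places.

0.44

4 → fault, frames (4)
9 → fault, frames (4 9)
0 → fault, frames (4 9 0)
9 → hit
6 → fault, frames (4 0 9 6)
7 → fault, evict 4, frames (0 9 6 7)
1 → fault, evict 0, frames (9 6 7 1)
6 → hit
1 → hit
6 → hit
1 → hit
4 → fault, evict 9, frames (7 6 1 4)
6 → hit
0 → fault, evict 7, frames (1 4 6 0)
6 → hit
7 → fault, evict 1, frames (4 0 6 7)
Hits: 7 of 16 references → 7/16 = 0.4375.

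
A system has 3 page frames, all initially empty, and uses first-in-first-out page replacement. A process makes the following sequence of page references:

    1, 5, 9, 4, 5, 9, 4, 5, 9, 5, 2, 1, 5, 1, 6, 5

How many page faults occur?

8

1: miss, frames [1]
5: miss, frames [1, 5]
9: miss, frames [1, 5, 9]
4: miss, evict 1, frames [5, 9, 4]
5: hit
9: hit
4: hit
5: hit
9: hit
5: hit
2: miss, evict 5, frames [9, 4, 2]
1: miss, evict 9, frames [4, 2, 1]
5: miss, evict 4, frames [2, 1, 5]
1: hit
6: miss, evict 2, frames [1, 5, 6]
5: hit
Page faults: 8.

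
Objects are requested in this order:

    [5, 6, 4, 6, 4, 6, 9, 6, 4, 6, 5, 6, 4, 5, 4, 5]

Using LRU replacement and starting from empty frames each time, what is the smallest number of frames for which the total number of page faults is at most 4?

4

f=1: 16 faults
f=2: 8 faults
f=3: 5 faults
f=4: 4 faults
Smallest f with faults ≤ 4 is 4.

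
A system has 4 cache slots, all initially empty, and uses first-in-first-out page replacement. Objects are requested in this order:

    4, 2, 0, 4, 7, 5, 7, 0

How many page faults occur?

4 → miss, frames [4]
2 → miss, frames [4, 2]
0 → miss, frames [4, 2, 0]
4 → hit
7 → miss, frames [4, 2, 0, 7]
5 → miss, evict 4, frames [2, 0, 7, 5]
7 → hit
0 → hit
Page faults: 5.

5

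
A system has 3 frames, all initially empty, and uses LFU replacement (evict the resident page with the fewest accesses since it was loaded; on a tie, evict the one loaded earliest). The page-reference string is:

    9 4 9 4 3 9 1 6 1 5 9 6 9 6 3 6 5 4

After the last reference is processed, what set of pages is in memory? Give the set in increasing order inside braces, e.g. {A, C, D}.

{4, 6, 9}

9 -> miss, frames [9]
4 -> miss, frames [9, 4]
9 -> hit
4 -> hit
3 -> miss, frames [9, 4, 3]
9 -> hit
1 -> miss, evict 3, frames [9, 4, 1]
6 -> miss, evict 1, frames [9, 4, 6]
1 -> miss, evict 6, frames [9, 4, 1]
5 -> miss, evict 1, frames [9, 4, 5]
9 -> hit
6 -> miss, evict 5, frames [9, 4, 6]
9 -> hit
6 -> hit
3 -> miss, evict 4, frames [9, 6, 3]
6 -> hit
5 -> miss, evict 3, frames [9, 6, 5]
4 -> miss, evict 5, frames [9, 6, 4]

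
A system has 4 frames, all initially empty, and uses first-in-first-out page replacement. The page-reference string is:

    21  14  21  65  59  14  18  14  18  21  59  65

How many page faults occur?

21: fault, frames (21)
14: fault, frames (21 14)
21: hit
65: fault, frames (21 14 65)
59: fault, frames (21 14 65 59)
14: hit
18: fault, evict 21, frames (14 65 59 18)
14: hit
18: hit
21: fault, evict 14, frames (65 59 18 21)
59: hit
65: hit
Page faults: 6.

6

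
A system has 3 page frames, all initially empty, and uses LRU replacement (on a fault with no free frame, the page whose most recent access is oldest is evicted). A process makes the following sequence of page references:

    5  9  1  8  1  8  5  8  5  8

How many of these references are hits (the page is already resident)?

5

5 → fault, frames [5]
9 → fault, frames [5, 9]
1 → fault, frames [5, 9, 1]
8 → fault, evict 5, frames [9, 1, 8]
1 → hit
8 → hit
5 → fault, evict 9, frames [1, 8, 5]
8 → hit
5 → hit
8 → hit
Hits: 5.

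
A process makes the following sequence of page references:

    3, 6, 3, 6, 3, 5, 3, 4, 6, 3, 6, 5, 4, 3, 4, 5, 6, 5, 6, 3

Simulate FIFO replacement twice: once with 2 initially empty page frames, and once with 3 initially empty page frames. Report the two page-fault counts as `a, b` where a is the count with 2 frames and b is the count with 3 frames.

2 frames: F F . . . F F F F F . F F F . F F . . F → 13 faults.
3 frames: F F . . . F . F . F F F F F . . F F . . → 11 faults.
11 < 13: adding a frame reduced faults, as is typical.

13, 11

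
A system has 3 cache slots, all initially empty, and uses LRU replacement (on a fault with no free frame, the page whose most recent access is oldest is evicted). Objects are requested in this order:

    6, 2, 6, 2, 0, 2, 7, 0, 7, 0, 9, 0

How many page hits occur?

7

6: fault, frames {6}
2: fault, frames {6,2}
6: hit
2: hit
0: fault, frames {6,2,0}
2: hit
7: fault, evict 6, frames {0,2,7}
0: hit
7: hit
0: hit
9: fault, evict 2, frames {7,0,9}
0: hit
Hits: 7.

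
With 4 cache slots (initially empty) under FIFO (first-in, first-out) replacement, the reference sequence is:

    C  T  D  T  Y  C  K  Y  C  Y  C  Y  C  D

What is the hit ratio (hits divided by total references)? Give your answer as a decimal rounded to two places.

0.57

C -> fault, frames {C}
T -> fault, frames {C,T}
D -> fault, frames {C,T,D}
T -> hit
Y -> fault, frames {C,T,D,Y}
C -> hit
K -> fault, evict C, frames {T,D,Y,K}
Y -> hit
C -> fault, evict T, frames {D,Y,K,C}
Y -> hit
C -> hit
Y -> hit
C -> hit
D -> hit
Hits: 8 of 14 references → 8/14 = 0.5714.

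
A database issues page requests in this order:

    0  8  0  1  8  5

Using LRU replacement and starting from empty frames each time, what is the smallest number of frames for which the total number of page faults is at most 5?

2

f=1: 6 faults
f=2: 5 faults
f=3: 4 faults
f=4: 4 faults
Smallest f with faults ≤ 5 is 2.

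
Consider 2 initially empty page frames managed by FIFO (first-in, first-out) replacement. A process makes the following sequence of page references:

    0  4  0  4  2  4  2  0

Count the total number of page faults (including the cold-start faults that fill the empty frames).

0: fault, frames {0}
4: fault, frames {0,4}
0: hit
4: hit
2: fault, evict 0, frames {4,2}
4: hit
2: hit
0: fault, evict 4, frames {2,0}
Page faults: 4.

4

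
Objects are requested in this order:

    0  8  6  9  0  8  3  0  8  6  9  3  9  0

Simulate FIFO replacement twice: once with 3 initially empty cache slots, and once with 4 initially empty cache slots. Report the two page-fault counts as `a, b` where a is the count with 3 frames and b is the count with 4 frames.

10, 11

3 frames: F F F F F F F . . F F . . F → 10 faults.
4 frames: F F F F . . F F F F F F . F → 11 faults.
11 > 10: adding a frame increased faults — Belady's anomaly.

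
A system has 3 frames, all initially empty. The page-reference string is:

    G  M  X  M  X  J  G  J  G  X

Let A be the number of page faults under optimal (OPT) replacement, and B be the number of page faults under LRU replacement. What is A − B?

Under OPT: F F F . . F . . . . → 4 faults.
Under LRU: F F F . . F F . . . → 5 faults.
A − B = 4 − 5 = -1.

-1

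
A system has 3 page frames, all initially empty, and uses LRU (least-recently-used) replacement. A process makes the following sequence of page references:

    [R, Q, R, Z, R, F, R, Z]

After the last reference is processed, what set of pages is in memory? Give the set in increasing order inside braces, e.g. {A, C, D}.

{F, R, Z}

R → fault, frames [R]
Q → fault, frames [R, Q]
R → hit
Z → fault, frames [Q, R, Z]
R → hit
F → fault, evict Q, frames [Z, R, F]
R → hit
Z → hit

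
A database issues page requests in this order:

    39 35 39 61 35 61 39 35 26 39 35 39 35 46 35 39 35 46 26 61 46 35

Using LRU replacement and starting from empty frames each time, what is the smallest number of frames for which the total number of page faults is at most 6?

f=1: 22 faults
f=2: 16 faults
f=3: 8 faults
f=4: 6 faults
f=5: 5 faults
Smallest f with faults ≤ 6 is 4.

4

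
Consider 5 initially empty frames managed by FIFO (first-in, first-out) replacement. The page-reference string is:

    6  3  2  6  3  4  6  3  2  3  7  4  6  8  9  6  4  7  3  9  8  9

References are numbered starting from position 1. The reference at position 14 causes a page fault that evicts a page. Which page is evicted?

pos 1: 6: fault, frames [6]
pos 2: 3: fault, frames [6, 3]
pos 3: 2: fault, frames [6, 3, 2]
pos 4: 6: hit
pos 5: 3: hit
pos 6: 4: fault, frames [6, 3, 2, 4]
pos 7: 6: hit
pos 8: 3: hit
pos 9: 2: hit
pos 10: 3: hit
pos 11: 7: fault, frames [6, 3, 2, 4, 7]
pos 12: 4: hit
pos 13: 6: hit
pos 14: 8: fault, evict 6, frames [3, 2, 4, 7, 8]
At position 14, page 6 is evicted.

6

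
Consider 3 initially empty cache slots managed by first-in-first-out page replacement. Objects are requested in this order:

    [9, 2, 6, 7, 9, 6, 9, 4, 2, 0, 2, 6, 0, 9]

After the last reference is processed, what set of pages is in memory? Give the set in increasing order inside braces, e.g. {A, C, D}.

{0, 6, 9}

9 → miss, frames {9}
2 → miss, frames {9,2}
6 → miss, frames {9,2,6}
7 → miss, evict 9, frames {2,6,7}
9 → miss, evict 2, frames {6,7,9}
6 → hit
9 → hit
4 → miss, evict 6, frames {7,9,4}
2 → miss, evict 7, frames {9,4,2}
0 → miss, evict 9, frames {4,2,0}
2 → hit
6 → miss, evict 4, frames {2,0,6}
0 → hit
9 → miss, evict 2, frames {0,6,9}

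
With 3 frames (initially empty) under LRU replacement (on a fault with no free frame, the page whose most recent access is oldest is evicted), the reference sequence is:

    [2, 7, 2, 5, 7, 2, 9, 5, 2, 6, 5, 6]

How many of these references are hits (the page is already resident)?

2 → miss, frames (2)
7 → miss, frames (2 7)
2 → hit
5 → miss, frames (7 2 5)
7 → hit
2 → hit
9 → miss, evict 5, frames (7 2 9)
5 → miss, evict 7, frames (2 9 5)
2 → hit
6 → miss, evict 9, frames (5 2 6)
5 → hit
6 → hit
Hits: 6.

6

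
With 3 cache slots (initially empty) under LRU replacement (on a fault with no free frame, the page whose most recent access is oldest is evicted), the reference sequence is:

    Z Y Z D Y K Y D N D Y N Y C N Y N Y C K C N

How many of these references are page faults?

Z -> fault, frames [Z]
Y -> fault, frames [Z, Y]
Z -> hit
D -> fault, frames [Y, Z, D]
Y -> hit
K -> fault, evict Z, frames [D, Y, K]
Y -> hit
D -> hit
N -> fault, evict K, frames [Y, D, N]
D -> hit
Y -> hit
N -> hit
Y -> hit
C -> fault, evict D, frames [N, Y, C]
N -> hit
Y -> hit
N -> hit
Y -> hit
C -> hit
K -> fault, evict N, frames [Y, C, K]
C -> hit
N -> fault, evict Y, frames [K, C, N]
Page faults: 8.

8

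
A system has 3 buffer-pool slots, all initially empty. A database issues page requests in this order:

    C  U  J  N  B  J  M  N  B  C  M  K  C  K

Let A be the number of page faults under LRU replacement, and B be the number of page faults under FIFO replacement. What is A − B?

Under LRU: F F F F F . F F F F F F . . → 11 faults.
Under FIFO: F F F F F . F . . F . F . . → 8 faults.
A − B = 11 − 8 = 3.

3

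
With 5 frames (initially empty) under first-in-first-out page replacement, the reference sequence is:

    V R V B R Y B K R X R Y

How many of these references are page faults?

V → fault, frames (V)
R → fault, frames (V R)
V → hit
B → fault, frames (V R B)
R → hit
Y → fault, frames (V R B Y)
B → hit
K → fault, frames (V R B Y K)
R → hit
X → fault, evict V, frames (R B Y K X)
R → hit
Y → hit
Page faults: 6.

6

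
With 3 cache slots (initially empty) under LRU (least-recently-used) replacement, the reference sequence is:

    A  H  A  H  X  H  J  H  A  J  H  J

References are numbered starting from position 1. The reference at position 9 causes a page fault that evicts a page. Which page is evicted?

pos 1: A → miss, frames {A}
pos 2: H → miss, frames {A,H}
pos 3: A → hit
pos 4: H → hit
pos 5: X → miss, frames {A,H,X}
pos 6: H → hit
pos 7: J → miss, evict A, frames {X,H,J}
pos 8: H → hit
pos 9: A → miss, evict X, frames {J,H,A}
At position 9, page X is evicted.

X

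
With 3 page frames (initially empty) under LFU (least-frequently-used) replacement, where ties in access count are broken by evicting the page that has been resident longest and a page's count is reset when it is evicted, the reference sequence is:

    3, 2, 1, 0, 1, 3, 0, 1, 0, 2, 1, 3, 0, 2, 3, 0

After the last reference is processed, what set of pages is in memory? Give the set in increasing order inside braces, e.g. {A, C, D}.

{0, 1, 3}

3 → fault, frames [3]
2 → fault, frames [3, 2]
1 → fault, frames [3, 2, 1]
0 → fault, evict 3, frames [2, 1, 0]
1 → hit
3 → fault, evict 2, frames [1, 0, 3]
0 → hit
1 → hit
0 → hit
2 → fault, evict 3, frames [1, 0, 2]
1 → hit
3 → fault, evict 2, frames [1, 0, 3]
0 → hit
2 → fault, evict 3, frames [1, 0, 2]
3 → fault, evict 2, frames [1, 0, 3]
0 → hit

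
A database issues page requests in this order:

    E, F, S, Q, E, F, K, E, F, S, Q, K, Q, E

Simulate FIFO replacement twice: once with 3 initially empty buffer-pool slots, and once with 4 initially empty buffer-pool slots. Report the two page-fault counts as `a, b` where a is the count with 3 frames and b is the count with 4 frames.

10, 11

3 frames: F F F F F F F . . F F . . F → 10 faults.
4 frames: F F F F . . F F F F F F . F → 11 faults.
11 > 10: adding a frame increased faults — Belady's anomaly.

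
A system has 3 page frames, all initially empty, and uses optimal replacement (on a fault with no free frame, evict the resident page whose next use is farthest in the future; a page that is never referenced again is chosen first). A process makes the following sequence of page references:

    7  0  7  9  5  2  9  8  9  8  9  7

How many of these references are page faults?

6

7 → miss, frames (7)
0 → miss, frames (7 0)
7 → hit
9 → miss, frames (7 0 9)
5 → miss, evict 0, frames (7 9 5)
2 → miss, evict 5, frames (7 9 2)
9 → hit
8 → miss, evict 2, frames (7 9 8)
9 → hit
8 → hit
9 → hit
7 → hit
Page faults: 6.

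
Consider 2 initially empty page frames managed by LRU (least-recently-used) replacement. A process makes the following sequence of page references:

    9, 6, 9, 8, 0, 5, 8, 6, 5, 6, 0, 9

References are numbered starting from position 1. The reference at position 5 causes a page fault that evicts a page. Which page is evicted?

9

pos 1: 9: miss, frames {9}
pos 2: 6: miss, frames {9,6}
pos 3: 9: hit
pos 4: 8: miss, evict 6, frames {9,8}
pos 5: 0: miss, evict 9, frames {8,0}
At position 5, page 9 is evicted.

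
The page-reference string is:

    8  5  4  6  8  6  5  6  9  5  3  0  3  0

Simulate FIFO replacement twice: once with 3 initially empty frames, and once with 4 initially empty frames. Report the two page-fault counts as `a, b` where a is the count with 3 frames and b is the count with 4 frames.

9, 7

3 frames: F F F F F . F . F . F F . . → 9 faults.
4 frames: F F F F . . . . F . F F . . → 7 faults.
7 < 9: adding a frame reduced faults, as is typical.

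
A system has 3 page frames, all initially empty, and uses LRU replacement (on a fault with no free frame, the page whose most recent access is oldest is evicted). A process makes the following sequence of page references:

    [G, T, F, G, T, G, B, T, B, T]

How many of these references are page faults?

G → fault, frames (G)
T → fault, frames (G T)
F → fault, frames (G T F)
G → hit
T → hit
G → hit
B → fault, evict F, frames (T G B)
T → hit
B → hit
T → hit
Page faults: 4.

4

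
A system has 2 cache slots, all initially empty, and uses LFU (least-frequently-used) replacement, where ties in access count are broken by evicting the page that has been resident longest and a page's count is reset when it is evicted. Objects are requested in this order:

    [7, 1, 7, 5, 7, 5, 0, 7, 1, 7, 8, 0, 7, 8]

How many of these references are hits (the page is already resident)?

7: fault, frames {7}
1: fault, frames {7,1}
7: hit
5: fault, evict 1, frames {7,5}
7: hit
5: hit
0: fault, evict 5, frames {7,0}
7: hit
1: fault, evict 0, frames {7,1}
7: hit
8: fault, evict 1, frames {7,8}
0: fault, evict 8, frames {7,0}
7: hit
8: fault, evict 0, frames {7,8}
Hits: 6.

6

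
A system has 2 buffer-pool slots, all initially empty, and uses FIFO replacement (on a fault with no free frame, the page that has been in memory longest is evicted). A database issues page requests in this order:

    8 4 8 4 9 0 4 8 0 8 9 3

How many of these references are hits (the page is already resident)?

3

8: miss, frames [8]
4: miss, frames [8, 4]
8: hit
4: hit
9: miss, evict 8, frames [4, 9]
0: miss, evict 4, frames [9, 0]
4: miss, evict 9, frames [0, 4]
8: miss, evict 0, frames [4, 8]
0: miss, evict 4, frames [8, 0]
8: hit
9: miss, evict 8, frames [0, 9]
3: miss, evict 0, frames [9, 3]
Hits: 3.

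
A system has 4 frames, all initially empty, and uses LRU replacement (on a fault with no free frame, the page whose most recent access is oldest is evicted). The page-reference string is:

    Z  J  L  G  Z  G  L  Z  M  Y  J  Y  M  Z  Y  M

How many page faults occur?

Z: miss, frames (Z)
J: miss, frames (Z J)
L: miss, frames (Z J L)
G: miss, frames (Z J L G)
Z: hit
G: hit
L: hit
Z: hit
M: miss, evict J, frames (G L Z M)
Y: miss, evict G, frames (L Z M Y)
J: miss, evict L, frames (Z M Y J)
Y: hit
M: hit
Z: hit
Y: hit
M: hit
Page faults: 7.

7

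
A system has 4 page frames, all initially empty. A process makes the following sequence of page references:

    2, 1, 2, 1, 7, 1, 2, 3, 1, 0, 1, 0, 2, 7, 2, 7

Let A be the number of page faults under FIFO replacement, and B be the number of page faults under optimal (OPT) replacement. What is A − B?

1

Under FIFO: F F . . F . . F . F . . F . . . → 6 faults.
Under OPT: F F . . F . . F . F . . . . . . → 5 faults.
A − B = 6 − 5 = 1.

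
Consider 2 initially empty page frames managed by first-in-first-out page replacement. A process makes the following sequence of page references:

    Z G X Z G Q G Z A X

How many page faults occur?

Z -> miss, frames (Z)
G -> miss, frames (Z G)
X -> miss, evict Z, frames (G X)
Z -> miss, evict G, frames (X Z)
G -> miss, evict X, frames (Z G)
Q -> miss, evict Z, frames (G Q)
G -> hit
Z -> miss, evict G, frames (Q Z)
A -> miss, evict Q, frames (Z A)
X -> miss, evict Z, frames (A X)
Page faults: 9.

9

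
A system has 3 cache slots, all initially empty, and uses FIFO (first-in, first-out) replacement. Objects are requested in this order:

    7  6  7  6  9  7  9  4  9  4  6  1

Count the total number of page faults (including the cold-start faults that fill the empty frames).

7 -> miss, frames {7}
6 -> miss, frames {7,6}
7 -> hit
6 -> hit
9 -> miss, frames {7,6,9}
7 -> hit
9 -> hit
4 -> miss, evict 7, frames {6,9,4}
9 -> hit
4 -> hit
6 -> hit
1 -> miss, evict 6, frames {9,4,1}
Page faults: 5.

5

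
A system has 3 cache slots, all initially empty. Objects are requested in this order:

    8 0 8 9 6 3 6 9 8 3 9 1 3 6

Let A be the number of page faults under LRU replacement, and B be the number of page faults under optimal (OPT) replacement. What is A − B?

1

Under LRU: F F . F F F . . F F . F . F → 9 faults.
Under OPT: F F . F F F . . F . . F . F → 8 faults.
A − B = 9 − 8 = 1.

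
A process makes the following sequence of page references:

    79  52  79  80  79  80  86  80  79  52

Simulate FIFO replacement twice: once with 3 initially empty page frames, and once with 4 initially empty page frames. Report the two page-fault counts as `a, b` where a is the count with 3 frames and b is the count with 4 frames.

3 frames: F F . F . . F . F F → 6 faults.
4 frames: F F . F . . F . . . → 4 faults.
4 < 6: adding a frame reduced faults, as is typical.

6, 4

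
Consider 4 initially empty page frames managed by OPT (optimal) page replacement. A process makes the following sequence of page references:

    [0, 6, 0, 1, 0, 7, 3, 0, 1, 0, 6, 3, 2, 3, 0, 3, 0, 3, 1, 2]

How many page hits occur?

14

0: fault, frames {0}
6: fault, frames {0,6}
0: hit
1: fault, frames {0,6,1}
0: hit
7: fault, frames {0,6,1,7}
3: fault, evict 7, frames {0,6,1,3}
0: hit
1: hit
0: hit
6: hit
3: hit
2: fault, evict 6, frames {0,1,3,2}
3: hit
0: hit
3: hit
0: hit
3: hit
1: hit
2: hit
Hits: 14.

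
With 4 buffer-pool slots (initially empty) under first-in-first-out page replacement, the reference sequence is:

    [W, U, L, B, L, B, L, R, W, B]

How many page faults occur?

6

W: fault, frames [W]
U: fault, frames [W, U]
L: fault, frames [W, U, L]
B: fault, frames [W, U, L, B]
L: hit
B: hit
L: hit
R: fault, evict W, frames [U, L, B, R]
W: fault, evict U, frames [L, B, R, W]
B: hit
Page faults: 6.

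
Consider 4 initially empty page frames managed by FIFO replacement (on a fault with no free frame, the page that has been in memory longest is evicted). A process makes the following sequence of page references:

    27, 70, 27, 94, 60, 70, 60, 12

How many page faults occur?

27: fault, frames {27}
70: fault, frames {27,70}
27: hit
94: fault, frames {27,70,94}
60: fault, frames {27,70,94,60}
70: hit
60: hit
12: fault, evict 27, frames {70,94,60,12}
Page faults: 5.

5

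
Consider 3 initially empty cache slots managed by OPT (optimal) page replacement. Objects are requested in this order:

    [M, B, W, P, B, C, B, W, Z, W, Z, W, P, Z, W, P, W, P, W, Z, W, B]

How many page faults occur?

M -> fault, frames (M)
B -> fault, frames (M B)
W -> fault, frames (M B W)
P -> fault, evict M, frames (B W P)
B -> hit
C -> fault, evict P, frames (B W C)
B -> hit
W -> hit
Z -> fault, evict C, frames (B W Z)
W -> hit
Z -> hit
W -> hit
P -> fault, evict B, frames (W Z P)
Z -> hit
W -> hit
P -> hit
W -> hit
P -> hit
W -> hit
Z -> hit
W -> hit
B -> fault, evict P, frames (W Z B)
Page faults: 8.

8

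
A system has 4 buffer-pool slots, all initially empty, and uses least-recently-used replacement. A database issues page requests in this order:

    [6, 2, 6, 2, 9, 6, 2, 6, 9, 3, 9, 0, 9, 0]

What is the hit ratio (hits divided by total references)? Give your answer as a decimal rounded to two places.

0.64

6 -> fault, frames [6]
2 -> fault, frames [6, 2]
6 -> hit
2 -> hit
9 -> fault, frames [6, 2, 9]
6 -> hit
2 -> hit
6 -> hit
9 -> hit
3 -> fault, frames [2, 6, 9, 3]
9 -> hit
0 -> fault, evict 2, frames [6, 3, 9, 0]
9 -> hit
0 -> hit
Hits: 9 of 14 references → 9/14 = 0.6429.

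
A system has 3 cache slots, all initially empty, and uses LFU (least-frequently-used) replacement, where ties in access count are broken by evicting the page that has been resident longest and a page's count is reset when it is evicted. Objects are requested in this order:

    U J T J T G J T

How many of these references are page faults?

U -> miss, frames {U}
J -> miss, frames {U,J}
T -> miss, frames {U,J,T}
J -> hit
T -> hit
G -> miss, evict U, frames {J,T,G}
J -> hit
T -> hit
Page faults: 4.

4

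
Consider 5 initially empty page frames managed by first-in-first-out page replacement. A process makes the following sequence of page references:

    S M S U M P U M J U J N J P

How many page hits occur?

S -> miss, frames [S]
M -> miss, frames [S, M]
S -> hit
U -> miss, frames [S, M, U]
M -> hit
P -> miss, frames [S, M, U, P]
U -> hit
M -> hit
J -> miss, frames [S, M, U, P, J]
U -> hit
J -> hit
N -> miss, evict S, frames [M, U, P, J, N]
J -> hit
P -> hit
Hits: 8.

8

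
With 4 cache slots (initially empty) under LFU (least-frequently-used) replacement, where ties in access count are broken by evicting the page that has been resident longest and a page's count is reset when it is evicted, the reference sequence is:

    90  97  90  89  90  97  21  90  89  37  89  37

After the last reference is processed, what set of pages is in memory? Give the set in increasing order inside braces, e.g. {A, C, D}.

90 → fault, frames (90)
97 → fault, frames (90 97)
90 → hit
89 → fault, frames (90 97 89)
90 → hit
97 → hit
21 → fault, frames (90 97 89 21)
90 → hit
89 → hit
37 → fault, evict 21, frames (90 97 89 37)
89 → hit
37 → hit

{37, 89, 90, 97}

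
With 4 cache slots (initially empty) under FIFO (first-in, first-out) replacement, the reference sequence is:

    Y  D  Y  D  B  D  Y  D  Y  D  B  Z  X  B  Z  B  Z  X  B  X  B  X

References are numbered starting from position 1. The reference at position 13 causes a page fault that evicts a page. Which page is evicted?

pos 1: Y: miss, frames {Y}
pos 2: D: miss, frames {Y,D}
pos 3: Y: hit
pos 4: D: hit
pos 5: B: miss, frames {Y,D,B}
pos 6: D: hit
pos 7: Y: hit
pos 8: D: hit
pos 9: Y: hit
pos 10: D: hit
pos 11: B: hit
pos 12: Z: miss, frames {Y,D,B,Z}
pos 13: X: miss, evict Y, frames {D,B,Z,X}
At position 13, page Y is evicted.

Y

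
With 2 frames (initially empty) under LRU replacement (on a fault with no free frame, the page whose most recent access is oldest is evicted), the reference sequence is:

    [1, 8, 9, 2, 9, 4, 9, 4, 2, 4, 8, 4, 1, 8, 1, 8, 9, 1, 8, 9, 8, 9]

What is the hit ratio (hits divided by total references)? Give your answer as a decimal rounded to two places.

0.41

1 → miss, frames (1)
8 → miss, frames (1 8)
9 → miss, evict 1, frames (8 9)
2 → miss, evict 8, frames (9 2)
9 → hit
4 → miss, evict 2, frames (9 4)
9 → hit
4 → hit
2 → miss, evict 9, frames (4 2)
4 → hit
8 → miss, evict 2, frames (4 8)
4 → hit
1 → miss, evict 8, frames (4 1)
8 → miss, evict 4, frames (1 8)
1 → hit
8 → hit
9 → miss, evict 1, frames (8 9)
1 → miss, evict 8, frames (9 1)
8 → miss, evict 9, frames (1 8)
9 → miss, evict 1, frames (8 9)
8 → hit
9 → hit
Hits: 9 of 22 references → 9/22 = 0.4091.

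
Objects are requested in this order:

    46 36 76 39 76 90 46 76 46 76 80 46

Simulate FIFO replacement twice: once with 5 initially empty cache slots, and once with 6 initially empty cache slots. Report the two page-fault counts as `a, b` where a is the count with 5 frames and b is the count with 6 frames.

7, 6

5 frames: F F F F . F . . . . F F → 7 faults.
6 frames: F F F F . F . . . . F . → 6 faults.
6 < 7: adding a frame reduced faults, as is typical.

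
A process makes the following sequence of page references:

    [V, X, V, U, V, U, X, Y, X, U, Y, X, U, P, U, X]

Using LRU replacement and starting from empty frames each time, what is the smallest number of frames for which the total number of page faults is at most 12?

f=1: 16 faults
f=2: 11 faults
f=3: 5 faults
f=4: 5 faults
f=5: 5 faults
Smallest f with faults ≤ 12 is 2.

2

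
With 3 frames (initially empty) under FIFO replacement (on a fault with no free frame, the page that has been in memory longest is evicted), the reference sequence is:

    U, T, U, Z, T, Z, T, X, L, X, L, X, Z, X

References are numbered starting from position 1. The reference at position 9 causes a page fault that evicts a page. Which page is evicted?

T

pos 1: U -> fault, frames [U]
pos 2: T -> fault, frames [U, T]
pos 3: U -> hit
pos 4: Z -> fault, frames [U, T, Z]
pos 5: T -> hit
pos 6: Z -> hit
pos 7: T -> hit
pos 8: X -> fault, evict U, frames [T, Z, X]
pos 9: L -> fault, evict T, frames [Z, X, L]
At position 9, page T is evicted.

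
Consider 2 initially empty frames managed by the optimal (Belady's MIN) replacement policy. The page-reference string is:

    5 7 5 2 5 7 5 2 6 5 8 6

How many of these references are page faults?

5 -> fault, frames [5]
7 -> fault, frames [5, 7]
5 -> hit
2 -> fault, evict 7, frames [5, 2]
5 -> hit
7 -> fault, evict 2, frames [5, 7]
5 -> hit
2 -> fault, evict 7, frames [5, 2]
6 -> fault, evict 2, frames [5, 6]
5 -> hit
8 -> fault, evict 5, frames [6, 8]
6 -> hit
Page faults: 7.

7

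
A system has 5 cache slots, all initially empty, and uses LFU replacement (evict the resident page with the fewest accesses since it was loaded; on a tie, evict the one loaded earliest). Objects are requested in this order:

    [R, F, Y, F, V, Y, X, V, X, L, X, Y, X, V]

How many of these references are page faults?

6

R: fault, frames (R)
F: fault, frames (R F)
Y: fault, frames (R F Y)
F: hit
V: fault, frames (R F Y V)
Y: hit
X: fault, frames (R F Y V X)
V: hit
X: hit
L: fault, evict R, frames (F Y V X L)
X: hit
Y: hit
X: hit
V: hit
Page faults: 6.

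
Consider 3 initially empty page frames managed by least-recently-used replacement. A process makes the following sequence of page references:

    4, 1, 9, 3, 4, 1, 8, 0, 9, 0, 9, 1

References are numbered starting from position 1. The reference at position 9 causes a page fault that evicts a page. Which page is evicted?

1

pos 1: 4 → fault, frames (4)
pos 2: 1 → fault, frames (4 1)
pos 3: 9 → fault, frames (4 1 9)
pos 4: 3 → fault, evict 4, frames (1 9 3)
pos 5: 4 → fault, evict 1, frames (9 3 4)
pos 6: 1 → fault, evict 9, frames (3 4 1)
pos 7: 8 → fault, evict 3, frames (4 1 8)
pos 8: 0 → fault, evict 4, frames (1 8 0)
pos 9: 9 → fault, evict 1, frames (8 0 9)
At position 9, page 1 is evicted.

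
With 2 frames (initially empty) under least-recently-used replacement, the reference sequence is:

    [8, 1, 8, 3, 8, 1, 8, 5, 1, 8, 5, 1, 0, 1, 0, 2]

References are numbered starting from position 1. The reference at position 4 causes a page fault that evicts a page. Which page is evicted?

1

pos 1: 8 -> fault, frames [8]
pos 2: 1 -> fault, frames [8, 1]
pos 3: 8 -> hit
pos 4: 3 -> fault, evict 1, frames [8, 3]
At position 4, page 1 is evicted.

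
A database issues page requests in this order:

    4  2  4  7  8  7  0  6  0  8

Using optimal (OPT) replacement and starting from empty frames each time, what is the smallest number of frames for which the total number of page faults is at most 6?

3

f=1: 10 faults
f=2: 7 faults
f=3: 6 faults
f=4: 6 faults
f=5: 6 faults
f=6: 6 faults
Smallest f with faults ≤ 6 is 3.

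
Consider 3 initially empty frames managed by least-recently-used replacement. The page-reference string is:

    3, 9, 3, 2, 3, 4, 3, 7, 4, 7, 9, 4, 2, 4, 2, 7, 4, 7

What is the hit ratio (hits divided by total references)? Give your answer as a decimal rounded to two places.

3 → fault, frames (3)
9 → fault, frames (3 9)
3 → hit
2 → fault, frames (9 3 2)
3 → hit
4 → fault, evict 9, frames (2 3 4)
3 → hit
7 → fault, evict 2, frames (4 3 7)
4 → hit
7 → hit
9 → fault, evict 3, frames (4 7 9)
4 → hit
2 → fault, evict 7, frames (9 4 2)
4 → hit
2 → hit
7 → fault, evict 9, frames (4 2 7)
4 → hit
7 → hit
Hits: 10 of 18 references → 10/18 = 0.5556.

0.56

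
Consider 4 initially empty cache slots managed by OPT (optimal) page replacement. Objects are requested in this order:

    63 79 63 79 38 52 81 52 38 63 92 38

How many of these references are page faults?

63: miss, frames (63)
79: miss, frames (63 79)
63: hit
79: hit
38: miss, frames (63 79 38)
52: miss, frames (63 79 38 52)
81: miss, evict 79, frames (63 38 52 81)
52: hit
38: hit
63: hit
92: miss, evict 81, frames (63 38 52 92)
38: hit
Page faults: 6.

6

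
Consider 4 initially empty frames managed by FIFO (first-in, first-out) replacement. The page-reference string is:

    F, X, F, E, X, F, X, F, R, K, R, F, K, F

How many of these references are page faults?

6

F: miss, frames (F)
X: miss, frames (F X)
F: hit
E: miss, frames (F X E)
X: hit
F: hit
X: hit
F: hit
R: miss, frames (F X E R)
K: miss, evict F, frames (X E R K)
R: hit
F: miss, evict X, frames (E R K F)
K: hit
F: hit
Page faults: 6.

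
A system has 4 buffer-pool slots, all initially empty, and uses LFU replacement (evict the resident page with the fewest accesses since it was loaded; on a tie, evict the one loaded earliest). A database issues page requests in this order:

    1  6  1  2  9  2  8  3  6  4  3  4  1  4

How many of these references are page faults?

1 → fault, frames {1}
6 → fault, frames {1,6}
1 → hit
2 → fault, frames {1,6,2}
9 → fault, frames {1,6,2,9}
2 → hit
8 → fault, evict 6, frames {1,2,9,8}
3 → fault, evict 9, frames {1,2,8,3}
6 → fault, evict 8, frames {1,2,3,6}
4 → fault, evict 3, frames {1,2,6,4}
3 → fault, evict 6, frames {1,2,4,3}
4 → hit
1 → hit
4 → hit
Page faults: 9.

9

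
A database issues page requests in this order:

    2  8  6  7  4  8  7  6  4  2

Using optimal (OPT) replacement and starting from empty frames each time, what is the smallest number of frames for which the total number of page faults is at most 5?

5

f=1: 10 faults
f=2: 8 faults
f=3: 7 faults
f=4: 6 faults
f=5: 5 faults
Smallest f with faults ≤ 5 is 5.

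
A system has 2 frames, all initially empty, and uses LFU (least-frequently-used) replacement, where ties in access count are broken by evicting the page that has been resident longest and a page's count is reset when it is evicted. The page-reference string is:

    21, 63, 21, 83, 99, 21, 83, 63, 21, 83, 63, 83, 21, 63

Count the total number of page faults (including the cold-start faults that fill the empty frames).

21 → miss, frames (21)
63 → miss, frames (21 63)
21 → hit
83 → miss, evict 63, frames (21 83)
99 → miss, evict 83, frames (21 99)
21 → hit
83 → miss, evict 99, frames (21 83)
63 → miss, evict 83, frames (21 63)
21 → hit
83 → miss, evict 63, frames (21 83)
63 → miss, evict 83, frames (21 63)
83 → miss, evict 63, frames (21 83)
21 → hit
63 → miss, evict 83, frames (21 63)
Page faults: 10.

10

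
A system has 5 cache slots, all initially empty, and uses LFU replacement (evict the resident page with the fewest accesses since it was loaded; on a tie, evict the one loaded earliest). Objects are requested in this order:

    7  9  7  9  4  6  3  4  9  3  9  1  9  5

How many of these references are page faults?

7 → fault, frames {7}
9 → fault, frames {7,9}
7 → hit
9 → hit
4 → fault, frames {7,9,4}
6 → fault, frames {7,9,4,6}
3 → fault, frames {7,9,4,6,3}
4 → hit
9 → hit
3 → hit
9 → hit
1 → fault, evict 6, frames {7,9,4,3,1}
9 → hit
5 → fault, evict 1, frames {7,9,4,3,5}
Page faults: 7.

7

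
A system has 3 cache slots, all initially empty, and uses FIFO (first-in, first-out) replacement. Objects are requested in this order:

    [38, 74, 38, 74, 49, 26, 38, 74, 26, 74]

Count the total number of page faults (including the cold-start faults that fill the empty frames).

38 → miss, frames {38}
74 → miss, frames {38,74}
38 → hit
74 → hit
49 → miss, frames {38,74,49}
26 → miss, evict 38, frames {74,49,26}
38 → miss, evict 74, frames {49,26,38}
74 → miss, evict 49, frames {26,38,74}
26 → hit
74 → hit
Page faults: 6.

6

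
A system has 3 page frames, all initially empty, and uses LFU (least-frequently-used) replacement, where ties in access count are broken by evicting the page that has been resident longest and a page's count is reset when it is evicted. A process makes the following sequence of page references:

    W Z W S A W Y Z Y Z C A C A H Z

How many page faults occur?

11

W -> miss, frames (W)
Z -> miss, frames (W Z)
W -> hit
S -> miss, frames (W Z S)
A -> miss, evict Z, frames (W S A)
W -> hit
Y -> miss, evict S, frames (W A Y)
Z -> miss, evict A, frames (W Y Z)
Y -> hit
Z -> hit
C -> miss, evict Y, frames (W Z C)
A -> miss, evict C, frames (W Z A)
C -> miss, evict A, frames (W Z C)
A -> miss, evict C, frames (W Z A)
H -> miss, evict A, frames (W Z H)
Z -> hit
Page faults: 11.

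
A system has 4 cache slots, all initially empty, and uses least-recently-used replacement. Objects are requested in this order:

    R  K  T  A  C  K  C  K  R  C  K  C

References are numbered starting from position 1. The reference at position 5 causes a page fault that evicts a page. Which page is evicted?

pos 1: R → fault, frames [R]
pos 2: K → fault, frames [R, K]
pos 3: T → fault, frames [R, K, T]
pos 4: A → fault, frames [R, K, T, A]
pos 5: C → fault, evict R, frames [K, T, A, C]
At position 5, page R is evicted.

R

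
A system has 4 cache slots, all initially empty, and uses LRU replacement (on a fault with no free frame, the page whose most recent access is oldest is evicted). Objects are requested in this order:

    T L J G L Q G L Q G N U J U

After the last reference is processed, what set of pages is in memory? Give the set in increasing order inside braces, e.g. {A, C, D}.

T: fault, frames [T]
L: fault, frames [T, L]
J: fault, frames [T, L, J]
G: fault, frames [T, L, J, G]
L: hit
Q: fault, evict T, frames [J, G, L, Q]
G: hit
L: hit
Q: hit
G: hit
N: fault, evict J, frames [L, Q, G, N]
U: fault, evict L, frames [Q, G, N, U]
J: fault, evict Q, frames [G, N, U, J]
U: hit

{G, J, N, U}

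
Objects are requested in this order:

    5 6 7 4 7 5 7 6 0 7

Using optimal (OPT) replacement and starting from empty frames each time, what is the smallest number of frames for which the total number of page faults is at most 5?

f=1: 10 faults
f=2: 7 faults
f=3: 6 faults
f=4: 5 faults
f=5: 5 faults
Smallest f with faults ≤ 5 is 4.

4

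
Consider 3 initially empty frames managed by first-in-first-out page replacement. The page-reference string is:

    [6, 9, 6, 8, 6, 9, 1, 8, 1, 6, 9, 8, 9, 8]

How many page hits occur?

7

6: miss, frames (6)
9: miss, frames (6 9)
6: hit
8: miss, frames (6 9 8)
6: hit
9: hit
1: miss, evict 6, frames (9 8 1)
8: hit
1: hit
6: miss, evict 9, frames (8 1 6)
9: miss, evict 8, frames (1 6 9)
8: miss, evict 1, frames (6 9 8)
9: hit
8: hit
Hits: 7.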